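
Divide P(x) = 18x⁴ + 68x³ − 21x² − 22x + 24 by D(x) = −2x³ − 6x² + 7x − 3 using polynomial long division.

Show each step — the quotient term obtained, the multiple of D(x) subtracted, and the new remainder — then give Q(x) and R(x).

Q(x) = −9x − 7; R(x) = 3

Step 1: lead(18x⁴ + 68x³ − 21x² − 22x + 24) ÷ lead(D) = 18x⁴ ÷ −2x³ = −9x. Subtract (−9x)·D = 18x⁴ + 54x³ − 63x² + 27x. Remainder: 14x³ + 42x² − 49x + 24.
Step 2: lead(14x³ + 42x² − 49x + 24) ÷ lead(D) = 14x³ ÷ −2x³ = −7. Subtract (−7)·D = 14x³ + 42x² − 49x + 21. Remainder: 3.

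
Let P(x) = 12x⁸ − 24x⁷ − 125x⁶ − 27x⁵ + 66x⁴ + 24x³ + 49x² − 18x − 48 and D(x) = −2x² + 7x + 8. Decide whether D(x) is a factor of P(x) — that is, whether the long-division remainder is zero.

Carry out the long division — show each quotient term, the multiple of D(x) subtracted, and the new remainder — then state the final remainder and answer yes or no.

Step 1: lead(12x⁸ − 24x⁷ − 125x⁶ − 27x⁵ + 66x⁴ + 24x³ + 49x² − 18x − 48) ÷ lead(D) = 12x⁸ ÷ −2x² = −6x⁶. Subtract (−6x⁶)·D = 12x⁸ − 42x⁷ − 48x⁶. Remainder: 18x⁷ − 77x⁶ − 27x⁵ + 66x⁴ + 24x³ + 49x² − 18x − 48.
Step 2: lead(18x⁷ − 77x⁶ − 27x⁵ + 66x⁴ + 24x³ + 49x² − 18x − 48) ÷ lead(D) = 18x⁷ ÷ −2x² = −9x⁵. Subtract (−9x⁵)·D = 18x⁷ − 63x⁶ − 72x⁵. Remainder: −14x⁶ + 45x⁵ + 66x⁴ + 24x³ + 49x² − 18x − 48.
Step 3: lead(−14x⁶ + 45x⁵ + 66x⁴ + 24x³ + 49x² − 18x − 48) ÷ lead(D) = −14x⁶ ÷ −2x² = 7x⁴. Subtract (7x⁴)·D = −14x⁶ + 49x⁵ + 56x⁴. Remainder: −4x⁵ + 10x⁴ + 24x³ + 49x² − 18x − 48.
Step 4: lead(−4x⁵ + 10x⁴ + 24x³ + 49x² − 18x − 48) ÷ lead(D) = −4x⁵ ÷ −2x² = 2x³. Subtract (2x³)·D = −4x⁵ + 14x⁴ + 16x³. Remainder: −4x⁴ + 8x³ + 49x² − 18x − 48.
Step 5: lead(−4x⁴ + 8x³ + 49x² − 18x − 48) ÷ lead(D) = −4x⁴ ÷ −2x² = 2x². Subtract (2x²)·D = −4x⁴ + 14x³ + 16x². Remainder: −6x³ + 33x² − 18x − 48.
Step 6: lead(−6x³ + 33x² − 18x − 48) ÷ lead(D) = −6x³ ÷ −2x² = 3x. Subtract (3x)·D = −6x³ + 21x² + 24x. Remainder: 12x² − 42x − 48.
Step 7: lead(12x² − 42x − 48) ÷ lead(D) = 12x² ÷ −2x² = −6. Subtract (−6)·D = 12x² − 42x − 48. Remainder: 0.

R(x) = 0, so D(x) is a factor of P(x). yes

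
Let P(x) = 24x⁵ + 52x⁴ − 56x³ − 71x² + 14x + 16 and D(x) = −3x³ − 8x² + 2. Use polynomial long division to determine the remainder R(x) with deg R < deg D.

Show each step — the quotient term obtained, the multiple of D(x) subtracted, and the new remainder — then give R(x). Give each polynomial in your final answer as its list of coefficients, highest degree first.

Step 1: lead(24x⁵ + 52x⁴ − 56x³ − 71x² + 14x + 16) ÷ lead(D) = 24x⁵ ÷ −3x³ = −8x². Subtract (−8x²)·D = 24x⁵ + 64x⁴ − 16x². Remainder: −12x⁴ − 56x³ − 55x² + 14x + 16.
Step 2: lead(−12x⁴ − 56x³ − 55x² + 14x + 16) ÷ lead(D) = −12x⁴ ÷ −3x³ = 4x. Subtract (4x)·D = −12x⁴ − 32x³ + 8x. Remainder: −24x³ − 55x² + 6x + 16.
Step 3: lead(−24x³ − 55x² + 6x + 16) ÷ lead(D) = −24x³ ÷ −3x³ = 8. Subtract (8)·D = −24x³ − 64x² + 16. Remainder: 9x² + 6x.

R = [9, 6, 0]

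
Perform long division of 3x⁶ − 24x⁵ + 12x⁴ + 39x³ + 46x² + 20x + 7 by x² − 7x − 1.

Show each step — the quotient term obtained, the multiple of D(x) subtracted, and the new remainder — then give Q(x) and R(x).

Q(x) = 3x⁴ − 3x³ − 6x² − 6x − 2; R(x) = 5

Step 1: lead(3x⁶ − 24x⁵ + 12x⁴ + 39x³ + 46x² + 20x + 7) ÷ lead(D) = 3x⁶ ÷ x² = 3x⁴. Subtract (3x⁴)·D = 3x⁶ − 21x⁵ − 3x⁴. Remainder: −3x⁵ + 15x⁴ + 39x³ + 46x² + 20x + 7.
Step 2: lead(−3x⁵ + 15x⁴ + 39x³ + 46x² + 20x + 7) ÷ lead(D) = −3x⁵ ÷ x² = −3x³. Subtract (−3x³)·D = −3x⁵ + 21x⁴ + 3x³. Remainder: −6x⁴ + 36x³ + 46x² + 20x + 7.
Step 3: lead(−6x⁴ + 36x³ + 46x² + 20x + 7) ÷ lead(D) = −6x⁴ ÷ x² = −6x². Subtract (−6x²)·D = −6x⁴ + 42x³ + 6x². Remainder: −6x³ + 40x² + 20x + 7.
Step 4: lead(−6x³ + 40x² + 20x + 7) ÷ lead(D) = −6x³ ÷ x² = −6x. Subtract (−6x)·D = −6x³ + 42x² + 6x. Remainder: −2x² + 14x + 7.
Step 5: lead(−2x² + 14x + 7) ÷ lead(D) = −2x² ÷ x² = −2. Subtract (−2)·D = −2x² + 14x + 2. Remainder: 5.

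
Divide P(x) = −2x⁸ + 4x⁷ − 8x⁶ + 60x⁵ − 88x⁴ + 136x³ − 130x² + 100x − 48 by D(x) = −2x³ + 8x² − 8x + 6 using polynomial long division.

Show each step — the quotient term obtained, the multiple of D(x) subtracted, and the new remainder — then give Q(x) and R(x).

Step 1: lead(−2x⁸ + 4x⁷ − 8x⁶ + 60x⁵ − 88x⁴ + 136x³ − 130x² + 100x − 48) ÷ lead(D) = −2x⁸ ÷ −2x³ = x⁵. Subtract (x⁵)·D = −2x⁸ + 8x⁷ − 8x⁶ + 6x⁵. Remainder: −4x⁷ + 54x⁵ − 88x⁴ + 136x³ − 130x² + 100x − 48.
Step 2: lead(−4x⁷ + 54x⁵ − 88x⁴ + 136x³ − 130x² + 100x − 48) ÷ lead(D) = −4x⁷ ÷ −2x³ = 2x⁴. Subtract (2x⁴)·D = −4x⁷ + 16x⁶ − 16x⁵ + 12x⁴. Remainder: −16x⁶ + 70x⁵ − 100x⁴ + 136x³ − 130x² + 100x − 48.
Step 3: lead(−16x⁶ + 70x⁵ − 100x⁴ + 136x³ − 130x² + 100x − 48) ÷ lead(D) = −16x⁶ ÷ −2x³ = 8x³. Subtract (8x³)·D = −16x⁶ + 64x⁵ − 64x⁴ + 48x³. Remainder: 6x⁵ − 36x⁴ + 88x³ − 130x² + 100x − 48.
Step 4: lead(6x⁵ − 36x⁴ + 88x³ − 130x² + 100x − 48) ÷ lead(D) = 6x⁵ ÷ −2x³ = −3x². Subtract (−3x²)·D = 6x⁵ − 24x⁴ + 24x³ − 18x². Remainder: −12x⁴ + 64x³ − 112x² + 100x − 48.
Step 5: lead(−12x⁴ + 64x³ − 112x² + 100x − 48) ÷ lead(D) = −12x⁴ ÷ −2x³ = 6x. Subtract (6x)·D = −12x⁴ + 48x³ − 48x² + 36x. Remainder: 16x³ − 64x² + 64x − 48.
Step 6: lead(16x³ − 64x² + 64x − 48) ÷ lead(D) = 16x³ ÷ −2x³ = −8. Subtract (−8)·D = 16x³ − 64x² + 64x − 48. Remainder: 0.

Q(x) = x⁵ + 2x⁴ + 8x³ − 3x² + 6x − 8; R(x) = 0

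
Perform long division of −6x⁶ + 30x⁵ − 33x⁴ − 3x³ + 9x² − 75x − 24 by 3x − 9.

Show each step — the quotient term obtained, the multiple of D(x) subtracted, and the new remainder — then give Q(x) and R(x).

Step 1: lead(−6x⁶ + 30x⁵ − 33x⁴ − 3x³ + 9x² − 75x − 24) ÷ lead(D) = −6x⁶ ÷ 3x = −2x⁵. Subtract (−2x⁵)·D = −6x⁶ + 18x⁵. Remainder: 12x⁵ − 33x⁴ − 3x³ + 9x² − 75x − 24.
Step 2: lead(12x⁵ − 33x⁴ − 3x³ + 9x² − 75x − 24) ÷ lead(D) = 12x⁵ ÷ 3x = 4x⁴. Subtract (4x⁴)·D = 12x⁵ − 36x⁴. Remainder: 3x⁴ − 3x³ + 9x² − 75x − 24.
Step 3: lead(3x⁴ − 3x³ + 9x² − 75x − 24) ÷ lead(D) = 3x⁴ ÷ 3x = x³. Subtract (x³)·D = 3x⁴ − 9x³. Remainder: 6x³ + 9x² − 75x − 24.
Step 4: lead(6x³ + 9x² − 75x − 24) ÷ lead(D) = 6x³ ÷ 3x = 2x². Subtract (2x²)·D = 6x³ − 18x². Remainder: 27x² − 75x − 24.
Step 5: lead(27x² − 75x − 24) ÷ lead(D) = 27x² ÷ 3x = 9x. Subtract (9x)·D = 27x² − 81x. Remainder: 6x − 24.
Step 6: lead(6x − 24) ÷ lead(D) = 6x ÷ 3x = 2. Subtract (2)·D = 6x − 18. Remainder: −6.

Q(x) = −2x⁵ + 4x⁴ + x³ + 2x² + 9x + 2; R(x) = −6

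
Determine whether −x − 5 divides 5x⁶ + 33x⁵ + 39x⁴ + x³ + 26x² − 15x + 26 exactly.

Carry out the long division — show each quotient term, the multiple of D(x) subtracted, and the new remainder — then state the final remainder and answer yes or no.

R(x) = 1, so D(x) is not a factor of P(x). no

Step 1: lead(5x⁶ + 33x⁵ + 39x⁴ + x³ + 26x² − 15x + 26) ÷ lead(D) = 5x⁶ ÷ −x = −5x⁵. Subtract (−5x⁵)·D = 5x⁶ + 25x⁵. Remainder: 8x⁵ + 39x⁴ + x³ + 26x² − 15x + 26.
Step 2: lead(8x⁵ + 39x⁴ + x³ + 26x² − 15x + 26) ÷ lead(D) = 8x⁵ ÷ −x = −8x⁴. Subtract (−8x⁴)·D = 8x⁵ + 40x⁴. Remainder: −x⁴ + x³ + 26x² − 15x + 26.
Step 3: lead(−x⁴ + x³ + 26x² − 15x + 26) ÷ lead(D) = −x⁴ ÷ −x = x³. Subtract (x³)·D = −x⁴ − 5x³. Remainder: 6x³ + 26x² − 15x + 26.
Step 4: lead(6x³ + 26x² − 15x + 26) ÷ lead(D) = 6x³ ÷ −x = −6x². Subtract (−6x²)·D = 6x³ + 30x². Remainder: −4x² − 15x + 26.
Step 5: lead(−4x² − 15x + 26) ÷ lead(D) = −4x² ÷ −x = 4x. Subtract (4x)·D = −4x² − 20x. Remainder: 5x + 26.
Step 6: lead(5x + 26) ÷ lead(D) = 5x ÷ −x = −5. Subtract (−5)·D = 5x + 25. Remainder: 1.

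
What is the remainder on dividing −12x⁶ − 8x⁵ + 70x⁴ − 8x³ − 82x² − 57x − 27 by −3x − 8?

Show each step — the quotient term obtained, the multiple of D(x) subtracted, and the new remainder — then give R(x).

R(x) = −3

Step 1: lead(−12x⁶ − 8x⁵ + 70x⁴ − 8x³ − 82x² − 57x − 27) ÷ lead(D) = −12x⁶ ÷ −3x = 4x⁵. Subtract (4x⁵)·D = −12x⁶ − 32x⁵. Remainder: 24x⁵ + 70x⁴ − 8x³ − 82x² − 57x − 27.
Step 2: lead(24x⁵ + 70x⁴ − 8x³ − 82x² − 57x − 27) ÷ lead(D) = 24x⁵ ÷ −3x = −8x⁴. Subtract (−8x⁴)·D = 24x⁵ + 64x⁴. Remainder: 6x⁴ − 8x³ − 82x² − 57x − 27.
Step 3: lead(6x⁴ − 8x³ − 82x² − 57x − 27) ÷ lead(D) = 6x⁴ ÷ −3x = −2x³. Subtract (−2x³)·D = 6x⁴ + 16x³. Remainder: −24x³ − 82x² − 57x − 27.
Step 4: lead(−24x³ − 82x² − 57x − 27) ÷ lead(D) = −24x³ ÷ −3x = 8x². Subtract (8x²)·D = −24x³ − 64x². Remainder: −18x² − 57x − 27.
Step 5: lead(−18x² − 57x − 27) ÷ lead(D) = −18x² ÷ −3x = 6x. Subtract (6x)·D = −18x² − 48x. Remainder: −9x − 27.
Step 6: lead(−9x − 27) ÷ lead(D) = −9x ÷ −3x = 3. Subtract (3)·D = −9x − 24. Remainder: −3.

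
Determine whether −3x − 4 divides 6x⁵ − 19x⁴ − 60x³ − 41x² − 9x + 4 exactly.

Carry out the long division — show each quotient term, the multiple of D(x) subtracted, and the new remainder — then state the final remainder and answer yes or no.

Step 1: lead(6x⁵ − 19x⁴ − 60x³ − 41x² − 9x + 4) ÷ lead(D) = 6x⁵ ÷ −3x = −2x⁴. Subtract (−2x⁴)·D = 6x⁵ + 8x⁴. Remainder: −27x⁴ − 60x³ − 41x² − 9x + 4.
Step 2: lead(−27x⁴ − 60x³ − 41x² − 9x + 4) ÷ lead(D) = −27x⁴ ÷ −3x = 9x³. Subtract (9x³)·D = −27x⁴ − 36x³. Remainder: −24x³ − 41x² − 9x + 4.
Step 3: lead(−24x³ − 41x² − 9x + 4) ÷ lead(D) = −24x³ ÷ −3x = 8x². Subtract (8x²)·D = −24x³ − 32x². Remainder: −9x² − 9x + 4.
Step 4: lead(−9x² − 9x + 4) ÷ lead(D) = −9x² ÷ −3x = 3x. Subtract (3x)·D = −9x² − 12x. Remainder: 3x + 4.
Step 5: lead(3x + 4) ÷ lead(D) = 3x ÷ −3x = −1. Subtract (−1)·D = 3x + 4. Remainder: 0.

R(x) = 0, so D(x) is a factor of P(x). yes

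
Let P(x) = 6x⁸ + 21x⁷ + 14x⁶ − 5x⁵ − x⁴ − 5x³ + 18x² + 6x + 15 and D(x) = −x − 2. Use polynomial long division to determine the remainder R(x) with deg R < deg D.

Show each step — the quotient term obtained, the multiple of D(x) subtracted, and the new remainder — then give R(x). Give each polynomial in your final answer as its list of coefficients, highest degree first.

Step 1: lead(6x⁸ + 21x⁷ + 14x⁶ − 5x⁵ − x⁴ − 5x³ + 18x² + 6x + 15) ÷ lead(D) = 6x⁸ ÷ −x = −6x⁷. Subtract (−6x⁷)·D = 6x⁸ + 12x⁷. Remainder: 9x⁷ + 14x⁶ − 5x⁵ − x⁴ − 5x³ + 18x² + 6x + 15.
Step 2: lead(9x⁷ + 14x⁶ − 5x⁵ − x⁴ − 5x³ + 18x² + 6x + 15) ÷ lead(D) = 9x⁷ ÷ −x = −9x⁶. Subtract (−9x⁶)·D = 9x⁷ + 18x⁶. Remainder: −4x⁶ − 5x⁵ − x⁴ − 5x³ + 18x² + 6x + 15.
Step 3: lead(−4x⁶ − 5x⁵ − x⁴ − 5x³ + 18x² + 6x + 15) ÷ lead(D) = −4x⁶ ÷ −x = 4x⁵. Subtract (4x⁵)·D = −4x⁶ − 8x⁵. Remainder: 3x⁵ − x⁴ − 5x³ + 18x² + 6x + 15.
Step 4: lead(3x⁵ − x⁴ − 5x³ + 18x² + 6x + 15) ÷ lead(D) = 3x⁵ ÷ −x = −3x⁴. Subtract (−3x⁴)·D = 3x⁵ + 6x⁴. Remainder: −7x⁴ − 5x³ + 18x² + 6x + 15.
Step 5: lead(−7x⁴ − 5x³ + 18x² + 6x + 15) ÷ lead(D) = −7x⁴ ÷ −x = 7x³. Subtract (7x³)·D = −7x⁴ − 14x³. Remainder: 9x³ + 18x² + 6x + 15.
Step 6: lead(9x³ + 18x² + 6x + 15) ÷ lead(D) = 9x³ ÷ −x = −9x². Subtract (−9x²)·D = 9x³ + 18x². Remainder: 6x + 15.
Step 7: lead(6x + 15) ÷ lead(D) = 6x ÷ −x = −6. Subtract (−6)·D = 6x + 12. Remainder: 3.

R = [3]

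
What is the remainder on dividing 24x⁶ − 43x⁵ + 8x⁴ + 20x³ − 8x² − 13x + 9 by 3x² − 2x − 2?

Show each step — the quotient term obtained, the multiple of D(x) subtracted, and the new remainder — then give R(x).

Step 1: lead(24x⁶ − 43x⁵ + 8x⁴ + 20x³ − 8x² − 13x + 9) ÷ lead(D) = 24x⁶ ÷ 3x² = 8x⁴. Subtract (8x⁴)·D = 24x⁶ − 16x⁵ − 16x⁴. Remainder: −27x⁵ + 24x⁴ + 20x³ − 8x² − 13x + 9.
Step 2: lead(−27x⁵ + 24x⁴ + 20x³ − 8x² − 13x + 9) ÷ lead(D) = −27x⁵ ÷ 3x² = −9x³. Subtract (−9x³)·D = −27x⁵ + 18x⁴ + 18x³. Remainder: 6x⁴ + 2x³ − 8x² − 13x + 9.
Step 3: lead(6x⁴ + 2x³ − 8x² − 13x + 9) ÷ lead(D) = 6x⁴ ÷ 3x² = 2x². Subtract (2x²)·D = 6x⁴ − 4x³ − 4x². Remainder: 6x³ − 4x² − 13x + 9.
Step 4: lead(6x³ − 4x² − 13x + 9) ÷ lead(D) = 6x³ ÷ 3x² = 2x. Subtract (2x)·D = 6x³ − 4x² − 4x. Remainder: −9x + 9.

R(x) = −9x + 9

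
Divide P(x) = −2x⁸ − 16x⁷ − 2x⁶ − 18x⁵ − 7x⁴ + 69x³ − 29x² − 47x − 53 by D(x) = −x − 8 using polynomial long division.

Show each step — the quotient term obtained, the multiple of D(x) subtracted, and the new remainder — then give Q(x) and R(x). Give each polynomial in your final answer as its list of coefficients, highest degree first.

Step 1: lead(−2x⁸ − 16x⁷ − 2x⁶ − 18x⁵ − 7x⁴ + 69x³ − 29x² − 47x − 53) ÷ lead(D) = −2x⁸ ÷ −x = 2x⁷. Subtract (2x⁷)·D = −2x⁸ − 16x⁷. Remainder: −2x⁶ − 18x⁵ − 7x⁴ + 69x³ − 29x² − 47x − 53.
Step 2: lead(−2x⁶ − 18x⁵ − 7x⁴ + 69x³ − 29x² − 47x − 53) ÷ lead(D) = −2x⁶ ÷ −x = 2x⁵. Subtract (2x⁵)·D = −2x⁶ − 16x⁵. Remainder: −2x⁵ − 7x⁴ + 69x³ − 29x² − 47x − 53.
Step 3: lead(−2x⁵ − 7x⁴ + 69x³ − 29x² − 47x − 53) ÷ lead(D) = −2x⁵ ÷ −x = 2x⁴. Subtract (2x⁴)·D = −2x⁵ − 16x⁴. Remainder: 9x⁴ + 69x³ − 29x² − 47x − 53.
Step 4: lead(9x⁴ + 69x³ − 29x² − 47x − 53) ÷ lead(D) = 9x⁴ ÷ −x = −9x³. Subtract (−9x³)·D = 9x⁴ + 72x³. Remainder: −3x³ − 29x² − 47x − 53.
Step 5: lead(−3x³ − 29x² − 47x − 53) ÷ lead(D) = −3x³ ÷ −x = 3x². Subtract (3x²)·D = −3x³ − 24x². Remainder: −5x² − 47x − 53.
Step 6: lead(−5x² − 47x − 53) ÷ lead(D) = −5x² ÷ −x = 5x. Subtract (5x)·D = −5x² − 40x. Remainder: −7x − 53.
Step 7: lead(−7x − 53) ÷ lead(D) = −7x ÷ −x = 7. Subtract (7)·D = −7x − 56. Remainder: 3.

Q = [2, 0, 2, 2, -9, 3, 5, 7]; R = [3]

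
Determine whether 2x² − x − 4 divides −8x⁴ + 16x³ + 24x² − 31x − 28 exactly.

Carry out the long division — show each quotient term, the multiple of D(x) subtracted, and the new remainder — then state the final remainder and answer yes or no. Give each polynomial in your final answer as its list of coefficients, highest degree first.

Step 1: lead(−8x⁴ + 16x³ + 24x² − 31x − 28) ÷ lead(D) = −8x⁴ ÷ 2x² = −4x². Subtract (−4x²)·D = −8x⁴ + 4x³ + 16x². Remainder: 12x³ + 8x² − 31x − 28.
Step 2: lead(12x³ + 8x² − 31x − 28) ÷ lead(D) = 12x³ ÷ 2x² = 6x. Subtract (6x)·D = 12x³ − 6x² − 24x. Remainder: 14x² − 7x − 28.
Step 3: lead(14x² − 7x − 28) ÷ lead(D) = 14x² ÷ 2x² = 7. Subtract (7)·D = 14x² − 7x − 28. Remainder: 0.

R = [0], so D(x) is a factor of P(x). yes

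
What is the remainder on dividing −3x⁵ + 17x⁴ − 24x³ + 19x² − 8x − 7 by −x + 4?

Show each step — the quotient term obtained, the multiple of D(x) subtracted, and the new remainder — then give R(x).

R(x) = 9

Step 1: lead(−3x⁵ + 17x⁴ − 24x³ + 19x² − 8x − 7) ÷ lead(D) = −3x⁵ ÷ −x = 3x⁴. Subtract (3x⁴)·D = −3x⁵ + 12x⁴. Remainder: 5x⁴ − 24x³ + 19x² − 8x − 7.
Step 2: lead(5x⁴ − 24x³ + 19x² − 8x − 7) ÷ lead(D) = 5x⁴ ÷ −x = −5x³. Subtract (−5x³)·D = 5x⁴ − 20x³. Remainder: −4x³ + 19x² − 8x − 7.
Step 3: lead(−4x³ + 19x² − 8x − 7) ÷ lead(D) = −4x³ ÷ −x = 4x². Subtract (4x²)·D = −4x³ + 16x². Remainder: 3x² − 8x − 7.
Step 4: lead(3x² − 8x − 7) ÷ lead(D) = 3x² ÷ −x = −3x. Subtract (−3x)·D = 3x² − 12x. Remainder: 4x − 7.
Step 5: lead(4x − 7) ÷ lead(D) = 4x ÷ −x = −4. Subtract (−4)·D = 4x − 16. Remainder: 9.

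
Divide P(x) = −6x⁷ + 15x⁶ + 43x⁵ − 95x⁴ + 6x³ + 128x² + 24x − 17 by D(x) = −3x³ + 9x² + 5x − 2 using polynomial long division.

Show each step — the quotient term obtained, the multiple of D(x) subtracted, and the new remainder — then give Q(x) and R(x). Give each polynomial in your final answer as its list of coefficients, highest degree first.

Q = [2, 1, -8, 8, 8]; R = [-1]

Step 1: lead(−6x⁷ + 15x⁶ + 43x⁵ − 95x⁴ + 6x³ + 128x² + 24x − 17) ÷ lead(D) = −6x⁷ ÷ −3x³ = 2x⁴. Subtract (2x⁴)·D = −6x⁷ + 18x⁶ + 10x⁵ − 4x⁴. Remainder: −3x⁶ + 33x⁵ − 91x⁴ + 6x³ + 128x² + 24x − 17.
Step 2: lead(−3x⁶ + 33x⁵ − 91x⁴ + 6x³ + 128x² + 24x − 17) ÷ lead(D) = −3x⁶ ÷ −3x³ = x³. Subtract (x³)·D = −3x⁶ + 9x⁵ + 5x⁴ − 2x³. Remainder: 24x⁵ − 96x⁴ + 8x³ + 128x² + 24x − 17.
Step 3: lead(24x⁵ − 96x⁴ + 8x³ + 128x² + 24x − 17) ÷ lead(D) = 24x⁵ ÷ −3x³ = −8x². Subtract (−8x²)·D = 24x⁵ − 72x⁴ − 40x³ + 16x². Remainder: −24x⁴ + 48x³ + 112x² + 24x − 17.
Step 4: lead(−24x⁴ + 48x³ + 112x² + 24x − 17) ÷ lead(D) = −24x⁴ ÷ −3x³ = 8x. Subtract (8x)·D = −24x⁴ + 72x³ + 40x² − 16x. Remainder: −24x³ + 72x² + 40x − 17.
Step 5: lead(−24x³ + 72x² + 40x − 17) ÷ lead(D) = −24x³ ÷ −3x³ = 8. Subtract (8)·D = −24x³ + 72x² + 40x − 16. Remainder: −1.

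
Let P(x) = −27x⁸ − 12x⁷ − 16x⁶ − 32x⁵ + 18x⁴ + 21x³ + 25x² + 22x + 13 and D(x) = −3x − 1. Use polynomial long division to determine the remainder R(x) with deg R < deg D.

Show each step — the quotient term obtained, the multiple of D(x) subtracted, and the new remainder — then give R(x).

Step 1: lead(−27x⁸ − 12x⁷ − 16x⁶ − 32x⁵ + 18x⁴ + 21x³ + 25x² + 22x + 13) ÷ lead(D) = −27x⁸ ÷ −3x = 9x⁷. Subtract (9x⁷)·D = −27x⁸ − 9x⁷. Remainder: −3x⁷ − 16x⁶ − 32x⁵ + 18x⁴ + 21x³ + 25x² + 22x + 13.
Step 2: lead(−3x⁷ − 16x⁶ − 32x⁵ + 18x⁴ + 21x³ + 25x² + 22x + 13) ÷ lead(D) = −3x⁷ ÷ −3x = x⁶. Subtract (x⁶)·D = −3x⁷ − x⁶. Remainder: −15x⁶ − 32x⁵ + 18x⁴ + 21x³ + 25x² + 22x + 13.
Step 3: lead(−15x⁶ − 32x⁵ + 18x⁴ + 21x³ + 25x² + 22x + 13) ÷ lead(D) = −15x⁶ ÷ −3x = 5x⁵. Subtract (5x⁵)·D = −15x⁶ − 5x⁵. Remainder: −27x⁵ + 18x⁴ + 21x³ + 25x² + 22x + 13.
Step 4: lead(−27x⁵ + 18x⁴ + 21x³ + 25x² + 22x + 13) ÷ lead(D) = −27x⁵ ÷ −3x = 9x⁴. Subtract (9x⁴)·D = −27x⁵ − 9x⁴. Remainder: 27x⁴ + 21x³ + 25x² + 22x + 13.
Step 5: lead(27x⁴ + 21x³ + 25x² + 22x + 13) ÷ lead(D) = 27x⁴ ÷ −3x = −9x³. Subtract (−9x³)·D = 27x⁴ + 9x³. Remainder: 12x³ + 25x² + 22x + 13.
Step 6: lead(12x³ + 25x² + 22x + 13) ÷ lead(D) = 12x³ ÷ −3x = −4x². Subtract (−4x²)·D = 12x³ + 4x². Remainder: 21x² + 22x + 13.
Step 7: lead(21x² + 22x + 13) ÷ lead(D) = 21x² ÷ −3x = −7x. Subtract (−7x)·D = 21x² + 7x. Remainder: 15x + 13.
Step 8: lead(15x + 13) ÷ lead(D) = 15x ÷ −3x = −5. Subtract (−5)·D = 15x + 5. Remainder: 8.

R(x) = 8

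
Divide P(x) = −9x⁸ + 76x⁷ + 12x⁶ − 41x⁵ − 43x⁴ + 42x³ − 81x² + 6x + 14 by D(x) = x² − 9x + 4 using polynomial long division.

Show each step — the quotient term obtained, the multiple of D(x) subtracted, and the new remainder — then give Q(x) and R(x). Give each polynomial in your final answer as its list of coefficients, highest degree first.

Step 1: lead(−9x⁸ + 76x⁷ + 12x⁶ − 41x⁵ − 43x⁴ + 42x³ − 81x² + 6x + 14) ÷ lead(D) = −9x⁸ ÷ x² = −9x⁶. Subtract (−9x⁶)·D = −9x⁸ + 81x⁷ − 36x⁶. Remainder: −5x⁷ + 48x⁶ − 41x⁵ − 43x⁴ + 42x³ − 81x² + 6x + 14.
Step 2: lead(−5x⁷ + 48x⁶ − 41x⁵ − 43x⁴ + 42x³ − 81x² + 6x + 14) ÷ lead(D) = −5x⁷ ÷ x² = −5x⁵. Subtract (−5x⁵)·D = −5x⁷ + 45x⁶ − 20x⁵. Remainder: 3x⁶ − 21x⁵ − 43x⁴ + 42x³ − 81x² + 6x + 14.
Step 3: lead(3x⁶ − 21x⁵ − 43x⁴ + 42x³ − 81x² + 6x + 14) ÷ lead(D) = 3x⁶ ÷ x² = 3x⁴. Subtract (3x⁴)·D = 3x⁶ − 27x⁵ + 12x⁴. Remainder: 6x⁵ − 55x⁴ + 42x³ − 81x² + 6x + 14.
Step 4: lead(6x⁵ − 55x⁴ + 42x³ − 81x² + 6x + 14) ÷ lead(D) = 6x⁵ ÷ x² = 6x³. Subtract (6x³)·D = 6x⁵ − 54x⁴ + 24x³. Remainder: −x⁴ + 18x³ − 81x² + 6x + 14.
Step 5: lead(−x⁴ + 18x³ − 81x² + 6x + 14) ÷ lead(D) = −x⁴ ÷ x² = −x². Subtract (−x²)·D = −x⁴ + 9x³ − 4x². Remainder: 9x³ − 77x² + 6x + 14.
Step 6: lead(9x³ − 77x² + 6x + 14) ÷ lead(D) = 9x³ ÷ x² = 9x. Subtract (9x)·D = 9x³ − 81x² + 36x. Remainder: 4x² − 30x + 14.
Step 7: lead(4x² − 30x + 14) ÷ lead(D) = 4x² ÷ x² = 4. Subtract (4)·D = 4x² − 36x + 16. Remainder: 6x − 2.

Q = [-9, -5, 3, 6, -1, 9, 4]; R = [6, -2]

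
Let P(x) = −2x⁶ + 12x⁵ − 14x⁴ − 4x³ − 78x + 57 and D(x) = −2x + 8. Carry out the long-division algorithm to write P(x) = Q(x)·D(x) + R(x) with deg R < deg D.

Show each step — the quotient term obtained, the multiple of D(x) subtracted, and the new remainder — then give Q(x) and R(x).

Step 1: lead(−2x⁶ + 12x⁵ − 14x⁴ − 4x³ − 78x + 57) ÷ lead(D) = −2x⁶ ÷ −2x = x⁵. Subtract (x⁵)·D = −2x⁶ + 8x⁵. Remainder: 4x⁵ − 14x⁴ − 4x³ − 78x + 57.
Step 2: lead(4x⁵ − 14x⁴ − 4x³ − 78x + 57) ÷ lead(D) = 4x⁵ ÷ −2x = −2x⁴. Subtract (−2x⁴)·D = 4x⁵ − 16x⁴. Remainder: 2x⁴ − 4x³ − 78x + 57.
Step 3: lead(2x⁴ − 4x³ − 78x + 57) ÷ lead(D) = 2x⁴ ÷ −2x = −x³. Subtract (−x³)·D = 2x⁴ − 8x³. Remainder: 4x³ − 78x + 57.
Step 4: lead(4x³ − 78x + 57) ÷ lead(D) = 4x³ ÷ −2x = −2x². Subtract (−2x²)·D = 4x³ − 16x². Remainder: 16x² − 78x + 57.
Step 5: lead(16x² − 78x + 57) ÷ lead(D) = 16x² ÷ −2x = −8x. Subtract (−8x)·D = 16x² − 64x. Remainder: −14x + 57.
Step 6: lead(−14x + 57) ÷ lead(D) = −14x ÷ −2x = 7. Subtract (7)·D = −14x + 56. Remainder: 1.

Q(x) = x⁵ − 2x⁴ − x³ − 2x² − 8x + 7; R(x) = 1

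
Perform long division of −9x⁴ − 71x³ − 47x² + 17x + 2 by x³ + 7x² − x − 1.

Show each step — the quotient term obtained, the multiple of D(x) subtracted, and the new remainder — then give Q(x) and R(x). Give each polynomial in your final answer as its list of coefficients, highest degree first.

Q = [-9, -8]; R = [-6]

Step 1: lead(−9x⁴ − 71x³ − 47x² + 17x + 2) ÷ lead(D) = −9x⁴ ÷ x³ = −9x. Subtract (−9x)·D = −9x⁴ − 63x³ + 9x² + 9x. Remainder: −8x³ − 56x² + 8x + 2.
Step 2: lead(−8x³ − 56x² + 8x + 2) ÷ lead(D) = −8x³ ÷ x³ = −8. Subtract (−8)·D = −8x³ − 56x² + 8x + 8. Remainder: −6.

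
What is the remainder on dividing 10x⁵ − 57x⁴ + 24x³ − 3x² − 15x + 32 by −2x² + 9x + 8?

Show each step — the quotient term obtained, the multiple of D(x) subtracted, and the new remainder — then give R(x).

Step 1: lead(10x⁵ − 57x⁴ + 24x³ − 3x² − 15x + 32) ÷ lead(D) = 10x⁵ ÷ −2x² = −5x³. Subtract (−5x³)·D = 10x⁵ − 45x⁴ − 40x³. Remainder: −12x⁴ + 64x³ − 3x² − 15x + 32.
Step 2: lead(−12x⁴ + 64x³ − 3x² − 15x + 32) ÷ lead(D) = −12x⁴ ÷ −2x² = 6x². Subtract (6x²)·D = −12x⁴ + 54x³ + 48x². Remainder: 10x³ − 51x² − 15x + 32.
Step 3: lead(10x³ − 51x² − 15x + 32) ÷ lead(D) = 10x³ ÷ −2x² = −5x. Subtract (−5x)·D = 10x³ − 45x² − 40x. Remainder: −6x² + 25x + 32.
Step 4: lead(−6x² + 25x + 32) ÷ lead(D) = −6x² ÷ −2x² = 3. Subtract (3)·D = −6x² + 27x + 24. Remainder: −2x + 8.

R(x) = −2x + 8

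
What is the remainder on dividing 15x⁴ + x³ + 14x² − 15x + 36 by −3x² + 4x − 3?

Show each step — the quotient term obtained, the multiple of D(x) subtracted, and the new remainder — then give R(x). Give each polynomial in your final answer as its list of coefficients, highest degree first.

Step 1: lead(15x⁴ + x³ + 14x² − 15x + 36) ÷ lead(D) = 15x⁴ ÷ −3x² = −5x². Subtract (−5x²)·D = 15x⁴ − 20x³ + 15x². Remainder: 21x³ − x² − 15x + 36.
Step 2: lead(21x³ − x² − 15x + 36) ÷ lead(D) = 21x³ ÷ −3x² = −7x. Subtract (−7x)·D = 21x³ − 28x² + 21x. Remainder: 27x² − 36x + 36.
Step 3: lead(27x² − 36x + 36) ÷ lead(D) = 27x² ÷ −3x² = −9. Subtract (−9)·D = 27x² − 36x + 27. Remainder: 9.

R = [9]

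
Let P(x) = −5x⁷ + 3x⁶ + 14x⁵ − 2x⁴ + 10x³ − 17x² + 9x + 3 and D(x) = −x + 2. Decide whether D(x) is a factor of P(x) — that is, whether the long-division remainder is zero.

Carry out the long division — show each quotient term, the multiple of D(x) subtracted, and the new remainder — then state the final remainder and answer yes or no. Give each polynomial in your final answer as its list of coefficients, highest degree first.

Step 1: lead(−5x⁷ + 3x⁶ + 14x⁵ − 2x⁴ + 10x³ − 17x² + 9x + 3) ÷ lead(D) = −5x⁷ ÷ −x = 5x⁶. Subtract (5x⁶)·D = −5x⁷ + 10x⁶. Remainder: −7x⁶ + 14x⁵ − 2x⁴ + 10x³ − 17x² + 9x + 3.
Step 2: lead(−7x⁶ + 14x⁵ − 2x⁴ + 10x³ − 17x² + 9x + 3) ÷ lead(D) = −7x⁶ ÷ −x = 7x⁵. Subtract (7x⁵)·D = −7x⁶ + 14x⁵. Remainder: −2x⁴ + 10x³ − 17x² + 9x + 3.
Step 3: lead(−2x⁴ + 10x³ − 17x² + 9x + 3) ÷ lead(D) = −2x⁴ ÷ −x = 2x³. Subtract (2x³)·D = −2x⁴ + 4x³. Remainder: 6x³ − 17x² + 9x + 3.
Step 4: lead(6x³ − 17x² + 9x + 3) ÷ lead(D) = 6x³ ÷ −x = −6x². Subtract (−6x²)·D = 6x³ − 12x². Remainder: −5x² + 9x + 3.
Step 5: lead(−5x² + 9x + 3) ÷ lead(D) = −5x² ÷ −x = 5x. Subtract (5x)·D = −5x² + 10x. Remainder: −x + 3.
Step 6: lead(−x + 3) ÷ lead(D) = −x ÷ −x = 1. Subtract (1)·D = −x + 2. Remainder: 1.

R = [1], so D(x) is not a factor of P(x). no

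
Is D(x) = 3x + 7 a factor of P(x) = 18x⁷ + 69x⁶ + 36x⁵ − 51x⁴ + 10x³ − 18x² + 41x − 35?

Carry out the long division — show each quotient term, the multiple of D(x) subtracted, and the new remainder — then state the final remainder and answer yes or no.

R(x) = 0, so D(x) is a factor of P(x). yes

Step 1: lead(18x⁷ + 69x⁶ + 36x⁵ − 51x⁴ + 10x³ − 18x² + 41x − 35) ÷ lead(D) = 18x⁷ ÷ 3x = 6x⁶. Subtract (6x⁶)·D = 18x⁷ + 42x⁶. Remainder: 27x⁶ + 36x⁵ − 51x⁴ + 10x³ − 18x² + 41x − 35.
Step 2: lead(27x⁶ + 36x⁵ − 51x⁴ + 10x³ − 18x² + 41x − 35) ÷ lead(D) = 27x⁶ ÷ 3x = 9x⁵. Subtract (9x⁵)·D = 27x⁶ + 63x⁵. Remainder: −27x⁵ − 51x⁴ + 10x³ − 18x² + 41x − 35.
Step 3: lead(−27x⁵ − 51x⁴ + 10x³ − 18x² + 41x − 35) ÷ lead(D) = −27x⁵ ÷ 3x = −9x⁴. Subtract (−9x⁴)·D = −27x⁵ − 63x⁴. Remainder: 12x⁴ + 10x³ − 18x² + 41x − 35.
Step 4: lead(12x⁴ + 10x³ − 18x² + 41x − 35) ÷ lead(D) = 12x⁴ ÷ 3x = 4x³. Subtract (4x³)·D = 12x⁴ + 28x³. Remainder: −18x³ − 18x² + 41x − 35.
Step 5: lead(−18x³ − 18x² + 41x − 35) ÷ lead(D) = −18x³ ÷ 3x = −6x². Subtract (−6x²)·D = −18x³ − 42x². Remainder: 24x² + 41x − 35.
Step 6: lead(24x² + 41x − 35) ÷ lead(D) = 24x² ÷ 3x = 8x. Subtract (8x)·D = 24x² + 56x. Remainder: −15x − 35.
Step 7: lead(−15x − 35) ÷ lead(D) = −15x ÷ 3x = −5. Subtract (−5)·D = −15x − 35. Remainder: 0.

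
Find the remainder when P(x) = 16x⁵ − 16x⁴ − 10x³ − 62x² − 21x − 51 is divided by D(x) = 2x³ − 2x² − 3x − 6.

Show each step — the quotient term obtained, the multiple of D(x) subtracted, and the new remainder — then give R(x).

R(x) = −9

Step 1: lead(16x⁵ − 16x⁴ − 10x³ − 62x² − 21x − 51) ÷ lead(D) = 16x⁵ ÷ 2x³ = 8x². Subtract (8x²)·D = 16x⁵ − 16x⁴ − 24x³ − 48x². Remainder: 14x³ − 14x² − 21x − 51.
Step 2: lead(14x³ − 14x² − 21x − 51) ÷ lead(D) = 14x³ ÷ 2x³ = 7. Subtract (7)·D = 14x³ − 14x² − 21x − 42. Remainder: −9.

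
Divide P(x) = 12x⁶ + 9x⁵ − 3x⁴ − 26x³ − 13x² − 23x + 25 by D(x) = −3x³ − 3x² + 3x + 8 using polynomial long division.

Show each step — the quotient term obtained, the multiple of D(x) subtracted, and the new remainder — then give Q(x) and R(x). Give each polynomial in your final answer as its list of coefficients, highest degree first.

Step 1: lead(12x⁶ + 9x⁵ − 3x⁴ − 26x³ − 13x² − 23x + 25) ÷ lead(D) = 12x⁶ ÷ −3x³ = −4x³. Subtract (−4x³)·D = 12x⁶ + 12x⁵ − 12x⁴ − 32x³. Remainder: −3x⁵ + 9x⁴ + 6x³ − 13x² − 23x + 25.
Step 2: lead(−3x⁵ + 9x⁴ + 6x³ − 13x² − 23x + 25) ÷ lead(D) = −3x⁵ ÷ −3x³ = x². Subtract (x²)·D = −3x⁵ − 3x⁴ + 3x³ + 8x². Remainder: 12x⁴ + 3x³ − 21x² − 23x + 25.
Step 3: lead(12x⁴ + 3x³ − 21x² − 23x + 25) ÷ lead(D) = 12x⁴ ÷ −3x³ = −4x. Subtract (−4x)·D = 12x⁴ + 12x³ − 12x² − 32x. Remainder: −9x³ − 9x² + 9x + 25.
Step 4: lead(−9x³ − 9x² + 9x + 25) ÷ lead(D) = −9x³ ÷ −3x³ = 3. Subtract (3)·D = −9x³ − 9x² + 9x + 24. Remainder: 1.

Q = [-4, 1, -4, 3]; R = [1]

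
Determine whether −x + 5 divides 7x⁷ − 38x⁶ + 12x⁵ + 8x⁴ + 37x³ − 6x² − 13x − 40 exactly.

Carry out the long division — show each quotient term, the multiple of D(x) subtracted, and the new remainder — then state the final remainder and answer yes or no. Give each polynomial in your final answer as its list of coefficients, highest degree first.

Step 1: lead(7x⁷ − 38x⁶ + 12x⁵ + 8x⁴ + 37x³ − 6x² − 13x − 40) ÷ lead(D) = 7x⁷ ÷ −x = −7x⁶. Subtract (−7x⁶)·D = 7x⁷ − 35x⁶. Remainder: −3x⁶ + 12x⁵ + 8x⁴ + 37x³ − 6x² − 13x − 40.
Step 2: lead(−3x⁶ + 12x⁵ + 8x⁴ + 37x³ − 6x² − 13x − 40) ÷ lead(D) = −3x⁶ ÷ −x = 3x⁵. Subtract (3x⁵)·D = −3x⁶ + 15x⁵. Remainder: −3x⁵ + 8x⁴ + 37x³ − 6x² − 13x − 40.
Step 3: lead(−3x⁵ + 8x⁴ + 37x³ − 6x² − 13x − 40) ÷ lead(D) = −3x⁵ ÷ −x = 3x⁴. Subtract (3x⁴)·D = −3x⁵ + 15x⁴. Remainder: −7x⁴ + 37x³ − 6x² − 13x − 40.
Step 4: lead(−7x⁴ + 37x³ − 6x² − 13x − 40) ÷ lead(D) = −7x⁴ ÷ −x = 7x³. Subtract (7x³)·D = −7x⁴ + 35x³. Remainder: 2x³ − 6x² − 13x − 40.
Step 5: lead(2x³ − 6x² − 13x − 40) ÷ lead(D) = 2x³ ÷ −x = −2x². Subtract (−2x²)·D = 2x³ − 10x². Remainder: 4x² − 13x − 40.
Step 6: lead(4x² − 13x − 40) ÷ lead(D) = 4x² ÷ −x = −4x. Subtract (−4x)·D = 4x² − 20x. Remainder: 7x − 40.
Step 7: lead(7x − 40) ÷ lead(D) = 7x ÷ −x = −7. Subtract (−7)·D = 7x − 35. Remainder: −5.

R = [-5], so D(x) is not a factor of P(x). no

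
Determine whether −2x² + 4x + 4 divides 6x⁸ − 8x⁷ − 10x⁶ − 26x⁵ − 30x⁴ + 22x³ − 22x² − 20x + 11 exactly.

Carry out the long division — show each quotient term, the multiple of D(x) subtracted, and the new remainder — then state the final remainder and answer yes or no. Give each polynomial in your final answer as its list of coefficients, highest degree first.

Step 1: lead(6x⁸ − 8x⁷ − 10x⁶ − 26x⁵ − 30x⁴ + 22x³ − 22x² − 20x + 11) ÷ lead(D) = 6x⁸ ÷ −2x² = −3x⁶. Subtract (−3x⁶)·D = 6x⁸ − 12x⁷ − 12x⁶. Remainder: 4x⁷ + 2x⁶ − 26x⁵ − 30x⁴ + 22x³ − 22x² − 20x + 11.
Step 2: lead(4x⁷ + 2x⁶ − 26x⁵ − 30x⁴ + 22x³ − 22x² − 20x + 11) ÷ lead(D) = 4x⁷ ÷ −2x² = −2x⁵. Subtract (−2x⁵)·D = 4x⁷ − 8x⁶ − 8x⁵. Remainder: 10x⁶ − 18x⁵ − 30x⁴ + 22x³ − 22x² − 20x + 11.
Step 3: lead(10x⁶ − 18x⁵ − 30x⁴ + 22x³ − 22x² − 20x + 11) ÷ lead(D) = 10x⁶ ÷ −2x² = −5x⁴. Subtract (−5x⁴)·D = 10x⁶ − 20x⁵ − 20x⁴. Remainder: 2x⁵ − 10x⁴ + 22x³ − 22x² − 20x + 11.
Step 4: lead(2x⁵ − 10x⁴ + 22x³ − 22x² − 20x + 11) ÷ lead(D) = 2x⁵ ÷ −2x² = −x³. Subtract (−x³)·D = 2x⁵ − 4x⁴ − 4x³. Remainder: −6x⁴ + 26x³ − 22x² − 20x + 11.
Step 5: lead(−6x⁴ + 26x³ − 22x² − 20x + 11) ÷ lead(D) = −6x⁴ ÷ −2x² = 3x². Subtract (3x²)·D = −6x⁴ + 12x³ + 12x². Remainder: 14x³ − 34x² − 20x + 11.
Step 6: lead(14x³ − 34x² − 20x + 11) ÷ lead(D) = 14x³ ÷ −2x² = −7x. Subtract (−7x)·D = 14x³ − 28x² − 28x. Remainder: −6x² + 8x + 11.
Step 7: lead(−6x² + 8x + 11) ÷ lead(D) = −6x² ÷ −2x² = 3. Subtract (3)·D = −6x² + 12x + 12. Remainder: −4x − 1.

R = [-4, -1], so D(x) is not a factor of P(x). no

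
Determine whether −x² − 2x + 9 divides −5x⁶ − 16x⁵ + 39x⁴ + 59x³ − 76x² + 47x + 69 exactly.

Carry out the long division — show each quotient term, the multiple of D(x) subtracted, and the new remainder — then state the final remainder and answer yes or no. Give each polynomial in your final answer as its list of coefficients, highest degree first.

R = [-3], so D(x) is not a factor of P(x). no

Step 1: lead(−5x⁶ − 16x⁵ + 39x⁴ + 59x³ − 76x² + 47x + 69) ÷ lead(D) = −5x⁶ ÷ −x² = 5x⁴. Subtract (5x⁴)·D = −5x⁶ − 10x⁵ + 45x⁴. Remainder: −6x⁵ − 6x⁴ + 59x³ − 76x² + 47x + 69.
Step 2: lead(−6x⁵ − 6x⁴ + 59x³ − 76x² + 47x + 69) ÷ lead(D) = −6x⁵ ÷ −x² = 6x³. Subtract (6x³)·D = −6x⁵ − 12x⁴ + 54x³. Remainder: 6x⁴ + 5x³ − 76x² + 47x + 69.
Step 3: lead(6x⁴ + 5x³ − 76x² + 47x + 69) ÷ lead(D) = 6x⁴ ÷ −x² = −6x². Subtract (−6x²)·D = 6x⁴ + 12x³ − 54x². Remainder: −7x³ − 22x² + 47x + 69.
Step 4: lead(−7x³ − 22x² + 47x + 69) ÷ lead(D) = −7x³ ÷ −x² = 7x. Subtract (7x)·D = −7x³ − 14x² + 63x. Remainder: −8x² − 16x + 69.
Step 5: lead(−8x² − 16x + 69) ÷ lead(D) = −8x² ÷ −x² = 8. Subtract (8)·D = −8x² − 16x + 72. Remainder: −3.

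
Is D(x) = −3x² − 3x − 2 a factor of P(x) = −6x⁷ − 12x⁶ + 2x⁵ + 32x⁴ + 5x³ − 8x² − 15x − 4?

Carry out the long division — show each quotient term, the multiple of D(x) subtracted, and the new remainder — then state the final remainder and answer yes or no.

R(x) = −6, so D(x) is not a factor of P(x). no

Step 1: lead(−6x⁷ − 12x⁶ + 2x⁵ + 32x⁴ + 5x³ − 8x² − 15x − 4) ÷ lead(D) = −6x⁷ ÷ −3x² = 2x⁵. Subtract (2x⁵)·D = −6x⁷ − 6x⁶ − 4x⁵. Remainder: −6x⁶ + 6x⁵ + 32x⁴ + 5x³ − 8x² − 15x − 4.
Step 2: lead(−6x⁶ + 6x⁵ + 32x⁴ + 5x³ − 8x² − 15x − 4) ÷ lead(D) = −6x⁶ ÷ −3x² = 2x⁴. Subtract (2x⁴)·D = −6x⁶ − 6x⁵ − 4x⁴. Remainder: 12x⁵ + 36x⁴ + 5x³ − 8x² − 15x − 4.
Step 3: lead(12x⁵ + 36x⁴ + 5x³ − 8x² − 15x − 4) ÷ lead(D) = 12x⁵ ÷ −3x² = −4x³. Subtract (−4x³)·D = 12x⁵ + 12x⁴ + 8x³. Remainder: 24x⁴ − 3x³ − 8x² − 15x − 4.
Step 4: lead(24x⁴ − 3x³ − 8x² − 15x − 4) ÷ lead(D) = 24x⁴ ÷ −3x² = −8x². Subtract (−8x²)·D = 24x⁴ + 24x³ + 16x². Remainder: −27x³ − 24x² − 15x − 4.
Step 5: lead(−27x³ − 24x² − 15x − 4) ÷ lead(D) = −27x³ ÷ −3x² = 9x. Subtract (9x)·D = −27x³ − 27x² − 18x. Remainder: 3x² + 3x − 4.
Step 6: lead(3x² + 3x − 4) ÷ lead(D) = 3x² ÷ −3x² = −1. Subtract (−1)·D = 3x² + 3x + 2. Remainder: −6.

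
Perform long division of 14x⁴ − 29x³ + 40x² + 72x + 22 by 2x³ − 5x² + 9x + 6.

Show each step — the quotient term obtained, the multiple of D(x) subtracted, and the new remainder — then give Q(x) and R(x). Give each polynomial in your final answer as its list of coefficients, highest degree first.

Step 1: lead(14x⁴ − 29x³ + 40x² + 72x + 22) ÷ lead(D) = 14x⁴ ÷ 2x³ = 7x. Subtract (7x)·D = 14x⁴ − 35x³ + 63x² + 42x. Remainder: 6x³ − 23x² + 30x + 22.
Step 2: lead(6x³ − 23x² + 30x + 22) ÷ lead(D) = 6x³ ÷ 2x³ = 3. Subtract (3)·D = 6x³ − 15x² + 27x + 18. Remainder: −8x² + 3x + 4.

Q = [7, 3]; R = [-8, 3, 4]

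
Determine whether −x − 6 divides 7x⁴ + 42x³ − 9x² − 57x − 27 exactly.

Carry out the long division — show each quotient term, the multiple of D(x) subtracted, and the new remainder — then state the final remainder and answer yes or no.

Step 1: lead(7x⁴ + 42x³ − 9x² − 57x − 27) ÷ lead(D) = 7x⁴ ÷ −x = −7x³. Subtract (−7x³)·D = 7x⁴ + 42x³. Remainder: −9x² − 57x − 27.
Step 2: lead(−9x² − 57x − 27) ÷ lead(D) = −9x² ÷ −x = 9x. Subtract (9x)·D = −9x² − 54x. Remainder: −3x − 27.
Step 3: lead(−3x − 27) ÷ lead(D) = −3x ÷ −x = 3. Subtract (3)·D = −3x − 18. Remainder: −9.

R(x) = −9, so D(x) is not a factor of P(x). no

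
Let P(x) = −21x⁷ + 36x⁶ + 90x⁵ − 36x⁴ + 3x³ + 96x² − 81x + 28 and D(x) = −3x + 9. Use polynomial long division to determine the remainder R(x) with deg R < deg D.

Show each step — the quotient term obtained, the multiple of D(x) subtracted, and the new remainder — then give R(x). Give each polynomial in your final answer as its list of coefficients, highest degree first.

R = [1]

Step 1: lead(−21x⁷ + 36x⁶ + 90x⁵ − 36x⁴ + 3x³ + 96x² − 81x + 28) ÷ lead(D) = −21x⁷ ÷ −3x = 7x⁶. Subtract (7x⁶)·D = −21x⁷ + 63x⁶. Remainder: −27x⁶ + 90x⁵ − 36x⁴ + 3x³ + 96x² − 81x + 28.
Step 2: lead(−27x⁶ + 90x⁵ − 36x⁴ + 3x³ + 96x² − 81x + 28) ÷ lead(D) = −27x⁶ ÷ −3x = 9x⁵. Subtract (9x⁵)·D = −27x⁶ + 81x⁵. Remainder: 9x⁵ − 36x⁴ + 3x³ + 96x² − 81x + 28.
Step 3: lead(9x⁵ − 36x⁴ + 3x³ + 96x² − 81x + 28) ÷ lead(D) = 9x⁵ ÷ −3x = −3x⁴. Subtract (−3x⁴)·D = 9x⁵ − 27x⁴. Remainder: −9x⁴ + 3x³ + 96x² − 81x + 28.
Step 4: lead(−9x⁴ + 3x³ + 96x² − 81x + 28) ÷ lead(D) = −9x⁴ ÷ −3x = 3x³. Subtract (3x³)·D = −9x⁴ + 27x³. Remainder: −24x³ + 96x² − 81x + 28.
Step 5: lead(−24x³ + 96x² − 81x + 28) ÷ lead(D) = −24x³ ÷ −3x = 8x². Subtract (8x²)·D = −24x³ + 72x². Remainder: 24x² − 81x + 28.
Step 6: lead(24x² − 81x + 28) ÷ lead(D) = 24x² ÷ −3x = −8x. Subtract (−8x)·D = 24x² − 72x. Remainder: −9x + 28.
Step 7: lead(−9x + 28) ÷ lead(D) = −9x ÷ −3x = 3. Subtract (3)·D = −9x + 27. Remainder: 1.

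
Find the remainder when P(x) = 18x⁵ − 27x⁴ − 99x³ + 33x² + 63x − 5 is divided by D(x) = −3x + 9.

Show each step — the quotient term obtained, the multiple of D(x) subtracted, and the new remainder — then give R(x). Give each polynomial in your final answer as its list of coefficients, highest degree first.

R = [-5]

Step 1: lead(18x⁵ − 27x⁴ − 99x³ + 33x² + 63x − 5) ÷ lead(D) = 18x⁵ ÷ −3x = −6x⁴. Subtract (−6x⁴)·D = 18x⁵ − 54x⁴. Remainder: 27x⁴ − 99x³ + 33x² + 63x − 5.
Step 2: lead(27x⁴ − 99x³ + 33x² + 63x − 5) ÷ lead(D) = 27x⁴ ÷ −3x = −9x³. Subtract (−9x³)·D = 27x⁴ − 81x³. Remainder: −18x³ + 33x² + 63x − 5.
Step 3: lead(−18x³ + 33x² + 63x − 5) ÷ lead(D) = −18x³ ÷ −3x = 6x². Subtract (6x²)·D = −18x³ + 54x². Remainder: −21x² + 63x − 5.
Step 4: lead(−21x² + 63x − 5) ÷ lead(D) = −21x² ÷ −3x = 7x. Subtract (7x)·D = −21x² + 63x. Remainder: −5.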